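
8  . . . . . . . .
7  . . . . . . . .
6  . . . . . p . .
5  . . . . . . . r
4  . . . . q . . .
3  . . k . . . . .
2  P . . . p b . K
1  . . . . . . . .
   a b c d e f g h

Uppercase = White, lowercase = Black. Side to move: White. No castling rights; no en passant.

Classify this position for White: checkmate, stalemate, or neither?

checkmate

White to move; white king on h2.
In check: yes, from the black rook on h5.
King squares — g1: attacked by Bf2; h1: attacked by Qe4; g2: attacked by Qe4; g3: attacked by Bf2; h3: attacked by Rh5.
Legal moves for White: none.
In check with no legal moves → checkmate.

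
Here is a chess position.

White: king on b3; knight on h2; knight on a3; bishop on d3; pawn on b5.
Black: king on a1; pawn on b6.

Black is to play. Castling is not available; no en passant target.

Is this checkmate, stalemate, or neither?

stalemate

Black to move; black king on a1.
In check: no.
King squares — b1: attacked by Na3; a2: attacked by Kb3; b2: attacked by Kb3.
Legal moves for Black: none.
Not in check and no legal moves → stalemate.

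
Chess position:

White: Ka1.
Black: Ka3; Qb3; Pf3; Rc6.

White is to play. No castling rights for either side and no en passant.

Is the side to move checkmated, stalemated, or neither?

stalemate

White to move; white king on a1.
In check: no.
King squares — b1: attacked by Qb3; a2: attacked by Ka3; b2: attacked by Ka3.
Legal moves for White: none.
Not in check and no legal moves → stalemate.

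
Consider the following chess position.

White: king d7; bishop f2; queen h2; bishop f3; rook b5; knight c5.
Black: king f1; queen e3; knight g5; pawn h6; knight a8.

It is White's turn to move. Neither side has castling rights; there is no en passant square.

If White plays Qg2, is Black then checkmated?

After Qg2: black king on f1; in check: yes, from the white queen on g2.
King squares — e1: attacked by Bf2; g1: attacked by Bf2; e2: attacked by Bf3; f2: attacked by Qg2; g2: attacked by Bf3.
Black has no legal moves → checkmate.

yes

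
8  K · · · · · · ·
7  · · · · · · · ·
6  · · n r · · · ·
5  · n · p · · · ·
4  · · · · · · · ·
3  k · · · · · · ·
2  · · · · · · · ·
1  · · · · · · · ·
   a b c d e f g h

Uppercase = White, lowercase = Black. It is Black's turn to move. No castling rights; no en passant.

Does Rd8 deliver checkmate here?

After Rd8: white king on a8; in check: yes, from the black rook on d8.
White has 1 legal reply: Kb7.
In check but a legal move exists → not checkmate.

no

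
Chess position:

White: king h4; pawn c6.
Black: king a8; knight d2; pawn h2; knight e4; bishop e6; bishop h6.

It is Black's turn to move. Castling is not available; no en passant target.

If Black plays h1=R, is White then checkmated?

yes

After h1=R: white king on h4; in check: yes, from the black rook on h1.
King squares — g3: attacked by Ne4; h3: attacked by Rh1; g4: attacked by Be6; g5: attacked by Ne4; h5: attacked by Rh1.
White has no legal moves → checkmate.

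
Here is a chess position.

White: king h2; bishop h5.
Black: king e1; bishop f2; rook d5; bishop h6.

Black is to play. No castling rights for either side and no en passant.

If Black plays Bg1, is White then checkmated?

no

After Bg1: white king on h2; in check: yes, from the black bishop on g1.
White has 5 legal replies: Kh3, Kg3, Kg2, Kh1, Kxg1.
In check but a legal move exists → not checkmate.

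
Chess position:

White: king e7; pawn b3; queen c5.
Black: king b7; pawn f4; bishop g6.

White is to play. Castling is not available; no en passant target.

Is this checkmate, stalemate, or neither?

neither

White to move; white king on e7.
In check: no.
Legal moves for White include: Kf8, Kd8, Kd7, Kf6, Ke6, Kd6, Qc8+, Qc7+, Qa7+, Qd6, Qc6+, Qb6+, Qh5, Qg5, Qf5, Qe5, Qd5+, Qb5+, ... (list truncated; more exist).
White has legal moves and is not in check → neither.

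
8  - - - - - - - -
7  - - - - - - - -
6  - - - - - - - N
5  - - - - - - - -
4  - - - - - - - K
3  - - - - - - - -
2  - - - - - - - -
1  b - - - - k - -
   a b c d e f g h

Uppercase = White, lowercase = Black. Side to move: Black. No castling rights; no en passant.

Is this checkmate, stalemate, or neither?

Black to move; black king on f1.
In check: no.
Legal moves for Black: Kg2, Kf2, Ke2, Kg1, Ke1, Bh8, Bg7, Bf6+, Be5, Bd4, Bc3, Bb2.
Black has 12 legal moves and is not in check → neither.

neither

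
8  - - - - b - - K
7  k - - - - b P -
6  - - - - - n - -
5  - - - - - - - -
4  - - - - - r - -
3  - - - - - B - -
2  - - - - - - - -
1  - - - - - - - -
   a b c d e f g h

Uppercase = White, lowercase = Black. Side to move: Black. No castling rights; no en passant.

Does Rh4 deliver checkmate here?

After Rh4: white king on h8; in check: yes, from the black rook on h4.
White has 1 legal reply: Bh5.
In check but a legal move exists → not checkmate.

no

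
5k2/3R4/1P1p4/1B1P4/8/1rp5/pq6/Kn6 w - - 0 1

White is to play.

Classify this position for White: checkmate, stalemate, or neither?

White to move; white king on a1.
In check: yes, from the black queen on b2.
King squares — b1: attacked by Pa2; a2: attacked by Qb2; b2: attacked by Rb3.
Legal moves for White: none.
In check with no legal moves → checkmate.

checkmate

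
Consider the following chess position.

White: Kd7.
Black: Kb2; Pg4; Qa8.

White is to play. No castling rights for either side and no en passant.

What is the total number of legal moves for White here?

4

White to move; king on d7.
In check: no.
Legal moves: Ke7, Kc7, Ke6, Kd6.
Count: 4.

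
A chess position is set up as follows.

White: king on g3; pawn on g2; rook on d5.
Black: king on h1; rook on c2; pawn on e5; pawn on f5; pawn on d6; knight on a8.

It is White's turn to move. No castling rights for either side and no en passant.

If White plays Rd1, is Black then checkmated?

After Rd1: black king on h1; in check: yes, from the white rook on d1.
King squares — g1: attacked by Rd1; g2: attacked by Kg3; h2: attacked by Kg3.
Black has no legal moves → checkmate.

yes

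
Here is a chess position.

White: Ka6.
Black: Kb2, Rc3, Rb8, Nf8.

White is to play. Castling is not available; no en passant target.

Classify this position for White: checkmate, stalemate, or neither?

White to move; white king on a6.
In check: no.
Legal moves for White: Ka7, Ka5.
White has 2 legal moves and is not in check → neither.

neither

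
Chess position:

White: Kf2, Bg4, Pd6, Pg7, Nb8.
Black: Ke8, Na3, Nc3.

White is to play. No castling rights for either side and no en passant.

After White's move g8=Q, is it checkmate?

After g8=Q: black king on e8; in check: yes, from the white queen on g8.
King squares — d7: attacked by Bg4; e7: attacked by Pd6; f7: attacked by Qg8; d8: attacked by Qg8; f8: attacked by Qg8.
Black has no legal moves → checkmate.

yes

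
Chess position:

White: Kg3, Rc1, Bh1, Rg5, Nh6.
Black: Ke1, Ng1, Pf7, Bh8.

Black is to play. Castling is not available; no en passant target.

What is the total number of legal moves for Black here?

2

Black to move; king on e1.
In check: yes, from the white rook on c1.
Legal moves: Ke2, Kd2.
Count: 2.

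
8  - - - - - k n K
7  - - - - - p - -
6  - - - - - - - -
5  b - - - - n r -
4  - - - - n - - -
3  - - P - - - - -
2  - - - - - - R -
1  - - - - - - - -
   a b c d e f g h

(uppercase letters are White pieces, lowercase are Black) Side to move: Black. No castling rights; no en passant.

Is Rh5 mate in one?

yes

After Rh5: white king on h8; in check: yes, from the black rook on h5.
King squares — g7: attacked by Nf5; h7: attacked by Rh5; g8: attacked by Kf8.
White has no legal moves → checkmate.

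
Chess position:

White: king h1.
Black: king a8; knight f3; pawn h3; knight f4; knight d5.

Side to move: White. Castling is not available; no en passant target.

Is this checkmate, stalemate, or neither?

White to move; white king on h1.
In check: no.
King squares — g1: attacked by Nf3; g2: attacked by Ph3; h2: attacked by Nf3.
Legal moves for White: none.
Not in check and no legal moves → stalemate.

stalemate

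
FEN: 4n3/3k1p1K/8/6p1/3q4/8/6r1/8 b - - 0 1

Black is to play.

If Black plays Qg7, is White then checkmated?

After Qg7: white king on h7; in check: yes, from the black queen on g7.
King squares — g6: attacked by Pf7; h6: attacked by Qg7; g7: attacked by Ne8; g8: attacked by Qg7; h8: attacked by Qg7.
White has no legal moves → checkmate.

yes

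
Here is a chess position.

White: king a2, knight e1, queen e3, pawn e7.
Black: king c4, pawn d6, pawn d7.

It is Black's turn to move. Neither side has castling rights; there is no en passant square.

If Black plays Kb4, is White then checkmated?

no

After Kb4: white king on a2; in check: no.
White is not in check, so this cannot be checkmate.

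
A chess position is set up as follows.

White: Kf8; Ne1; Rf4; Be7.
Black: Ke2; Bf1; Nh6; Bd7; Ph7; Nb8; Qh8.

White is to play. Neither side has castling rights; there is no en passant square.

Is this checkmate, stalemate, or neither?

White to move; white king on f8.
In check: yes, from the black queen on h8.
King squares — e7: own bishop; f7: attacked by Nh6; g7: attacked by Qh8; e8: attacked by Bd7; g8: attacked by Nh6.
Legal moves for White: none.
In check with no legal moves → checkmate.

checkmate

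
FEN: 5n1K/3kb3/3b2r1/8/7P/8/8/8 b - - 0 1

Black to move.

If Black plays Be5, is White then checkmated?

After Be5: white king on h8; in check: yes, from the black bishop on e5.
King squares — g7: attacked by Be5; h7: attacked by Nf8; g8: attacked by Rg6.
White has no legal moves → checkmate.

yes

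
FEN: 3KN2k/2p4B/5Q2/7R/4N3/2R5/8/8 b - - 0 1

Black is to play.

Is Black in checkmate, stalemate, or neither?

checkmate

Black to move; black king on h8.
In check: yes, from the white queen on f6.
King squares — g7: attacked by Qf6; h7: attacked by Rh5; g8: attacked by Bh7.
Legal moves for Black: none.
In check with no legal moves → checkmate.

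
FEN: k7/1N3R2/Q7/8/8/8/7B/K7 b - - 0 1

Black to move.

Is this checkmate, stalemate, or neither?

checkmate

Black to move; black king on a8.
In check: yes, from the white queen on a6.
King squares — a7: attacked by Qa6; b7: attacked by Qa6; b8: attacked by Bh2.
Legal moves for Black: none.
In check with no legal moves → checkmate.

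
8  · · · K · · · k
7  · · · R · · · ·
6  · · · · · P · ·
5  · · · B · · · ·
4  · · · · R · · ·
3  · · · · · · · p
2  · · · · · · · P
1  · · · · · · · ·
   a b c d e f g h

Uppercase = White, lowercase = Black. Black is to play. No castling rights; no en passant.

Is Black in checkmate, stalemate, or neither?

stalemate

Black to move; black king on h8.
In check: no.
King squares — g7: attacked by Pf6; h7: attacked by Rd7; g8: attacked by Bd5.
Legal moves for Black: none.
Not in check and no legal moves → stalemate.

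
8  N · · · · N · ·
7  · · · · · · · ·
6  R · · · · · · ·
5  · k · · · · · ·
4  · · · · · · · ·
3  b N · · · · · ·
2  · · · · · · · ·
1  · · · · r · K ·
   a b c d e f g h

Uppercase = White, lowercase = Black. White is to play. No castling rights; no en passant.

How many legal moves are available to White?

White to move; king on g1.
In check: yes, from the black rook on e1.
Legal moves: Kh2, Kg2, Kf2.
Count: 3.

3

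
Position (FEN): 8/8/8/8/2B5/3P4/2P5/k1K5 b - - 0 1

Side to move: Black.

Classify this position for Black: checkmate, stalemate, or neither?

Black to move; black king on a1.
In check: no.
King squares — b1: attacked by Kc1; a2: attacked by Bc4; b2: attacked by Kc1.
Legal moves for Black: none.
Not in check and no legal moves → stalemate.

stalemate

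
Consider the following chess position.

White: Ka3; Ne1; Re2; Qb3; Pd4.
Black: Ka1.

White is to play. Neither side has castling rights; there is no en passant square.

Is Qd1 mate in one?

After Qd1: black king on a1; in check: yes, from the white queen on d1.
King squares — b1: attacked by Qd1; a2: attacked by Re2; b2: attacked by Re2.
Black has no legal moves → checkmate.

yes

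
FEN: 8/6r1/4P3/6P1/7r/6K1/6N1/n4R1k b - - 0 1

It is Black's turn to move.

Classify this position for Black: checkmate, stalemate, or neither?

checkmate

Black to move; black king on h1.
In check: yes, from the white rook on f1.
King squares — g1: attacked by Rf1; g2: attacked by Kg3; h2: attacked by Kg3.
Legal moves for Black: none.
In check with no legal moves → checkmate.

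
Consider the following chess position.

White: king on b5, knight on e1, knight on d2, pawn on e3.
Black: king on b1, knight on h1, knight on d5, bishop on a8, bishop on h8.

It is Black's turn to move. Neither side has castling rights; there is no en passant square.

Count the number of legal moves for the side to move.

Black to move; king on b1.
In check: yes, from the white knight on d2.
Legal moves: Kb2, Ka2, Kc1, Ka1.
Count: 4.

4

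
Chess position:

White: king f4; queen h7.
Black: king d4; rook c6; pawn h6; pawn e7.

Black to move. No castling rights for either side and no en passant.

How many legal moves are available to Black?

Black to move; king on d4.
In check: no.
Legal moves: Rc8, Rc7, Rg6, Rf6+, Re6, Rd6, Rb6, Ra6, Rc5, Rc4, Rc3, Rc2, Rc1, Kd5, Kc5, Kc4, Kc3, e6, h5, e5+.
Count: 20.

20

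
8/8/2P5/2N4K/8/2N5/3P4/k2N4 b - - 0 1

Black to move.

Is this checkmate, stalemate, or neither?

stalemate

Black to move; black king on a1.
In check: no.
King squares — b1: attacked by Nc3; a2: attacked by Nc3; b2: attacked by Nd1.
Legal moves for Black: none.
Not in check and no legal moves → stalemate.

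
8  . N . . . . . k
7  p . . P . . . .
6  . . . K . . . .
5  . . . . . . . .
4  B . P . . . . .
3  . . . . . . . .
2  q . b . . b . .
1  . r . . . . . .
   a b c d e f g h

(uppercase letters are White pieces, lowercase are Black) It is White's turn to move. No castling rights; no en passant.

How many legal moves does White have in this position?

White to move; king on d6.
In check: no.
Legal moves: Nc6, Na6, Ke7, Kc7, Ke6, Kc6, Ke5, Kd5, Bc6, Bb5, Bb3, Bxc2, d8=Q+, d8=R+, d8=B, d8=N, c5.
Count: 17.

17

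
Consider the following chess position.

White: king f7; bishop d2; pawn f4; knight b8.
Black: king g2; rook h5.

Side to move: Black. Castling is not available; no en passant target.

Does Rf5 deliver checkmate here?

no

After Rf5: white king on f7; in check: yes, from the black rook on f5.
White has 6 legal replies: Kg8, Ke8, Kg7, Ke7, Kg6, Ke6.
In check but a legal move exists → not checkmate.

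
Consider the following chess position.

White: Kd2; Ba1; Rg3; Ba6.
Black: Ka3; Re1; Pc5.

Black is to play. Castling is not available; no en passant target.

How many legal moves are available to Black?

Black to move; king on a3.
In check: yes, from the white rook on g3.
Legal moves: Kb4, Ka4, Ka2, Re3.
Count: 4.

4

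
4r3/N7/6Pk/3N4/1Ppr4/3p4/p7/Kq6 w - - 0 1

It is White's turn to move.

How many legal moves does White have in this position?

0

White to move; king on a1.
In check: yes, from the black queen on b1.
Legal moves: none.
Count: 0.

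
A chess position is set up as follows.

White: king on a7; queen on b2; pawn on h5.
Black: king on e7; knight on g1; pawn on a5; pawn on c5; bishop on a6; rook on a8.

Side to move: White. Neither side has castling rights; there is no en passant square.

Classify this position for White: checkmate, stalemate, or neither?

neither

White to move; white king on a7.
In check: yes, from the black rook on a8.
King squares — a6: attacked by Ra8; b6: available; b7: attacked by Ba6; a8: available; b8: attacked by Ra8.
Legal moves for White: Kxa8, Kb6.
White is in check but has 2 legal moves → neither.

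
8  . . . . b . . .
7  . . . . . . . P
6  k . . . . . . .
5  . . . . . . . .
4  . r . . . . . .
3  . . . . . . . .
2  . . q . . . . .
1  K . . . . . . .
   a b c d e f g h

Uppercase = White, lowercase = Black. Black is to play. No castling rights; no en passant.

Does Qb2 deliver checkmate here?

yes

After Qb2: white king on a1; in check: yes, from the black queen on b2.
King squares — b1: attacked by Qb2; a2: attacked by Qb2; b2: attacked by Rb4.
White has no legal moves → checkmate.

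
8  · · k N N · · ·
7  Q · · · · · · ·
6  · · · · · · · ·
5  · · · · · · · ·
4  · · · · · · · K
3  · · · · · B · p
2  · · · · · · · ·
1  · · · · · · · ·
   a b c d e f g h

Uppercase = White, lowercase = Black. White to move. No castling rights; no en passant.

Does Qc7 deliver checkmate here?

After Qc7: black king on c8; in check: yes, from the white queen on c7.
King squares — b7: attacked by Bf3; c7: attacked by Ne8; d7: attacked by Qc7; b8: attacked by Qc7; d8: attacked by Qc7.
Black has no legal moves → checkmate.

yes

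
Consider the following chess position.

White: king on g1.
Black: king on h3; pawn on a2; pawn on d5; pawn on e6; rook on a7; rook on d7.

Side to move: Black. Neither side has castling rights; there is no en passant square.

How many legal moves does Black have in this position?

Black to move; king on h3.
In check: no.
Legal moves: Rd8, Rh7, Rg7+, Rf7, Re7, Rdc7, Rdb7, Rd6, Ra8, Rac7, Rab7, Ra6, Ra5, Ra4, Ra3, Kh4, Kg4, Kg3, e5, d4, a1=Q+, a1=R+, a1=B, a1=N.
Count: 24.

24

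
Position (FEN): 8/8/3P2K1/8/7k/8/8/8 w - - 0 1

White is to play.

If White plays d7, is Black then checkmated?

After d7: black king on h4; in check: no.
Black is not in check, so this cannot be checkmate.

no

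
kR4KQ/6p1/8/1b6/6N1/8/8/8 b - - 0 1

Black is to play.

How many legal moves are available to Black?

2

Black to move; king on a8.
In check: yes, from the white rook on b8.
Legal moves: Kxb8, Ka7.
Count: 2.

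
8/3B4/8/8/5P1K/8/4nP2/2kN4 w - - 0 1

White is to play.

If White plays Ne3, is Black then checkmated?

After Ne3: black king on c1; in check: no.
Black is not in check, so this cannot be checkmate.

no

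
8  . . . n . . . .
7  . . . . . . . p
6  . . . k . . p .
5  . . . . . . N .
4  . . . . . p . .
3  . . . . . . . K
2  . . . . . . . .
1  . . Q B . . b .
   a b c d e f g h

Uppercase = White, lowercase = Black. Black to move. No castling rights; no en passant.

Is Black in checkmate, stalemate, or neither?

Black to move; black king on d6.
In check: no.
Legal moves for Black: Nf7, Nb7, Ne6, Nc6, Ke7, Kd7, Ke5, Kd5, Ba7, Bb6, Bc5, Bd4, Be3, Bh2, Bf2, h6, f3, h5.
Black has 18 legal moves and is not in check → neither.

neither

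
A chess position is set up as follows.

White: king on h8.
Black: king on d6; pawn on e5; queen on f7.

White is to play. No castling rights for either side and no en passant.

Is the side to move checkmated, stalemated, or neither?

stalemate

White to move; white king on h8.
In check: no.
King squares — g7: attacked by Qf7; h7: attacked by Qf7; g8: attacked by Qf7.
Legal moves for White: none.
Not in check and no legal moves → stalemate.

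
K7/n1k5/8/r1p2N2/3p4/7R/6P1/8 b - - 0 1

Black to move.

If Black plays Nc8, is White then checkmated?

yes

After Nc8: white king on a8; in check: yes, from the black rook on a5.
King squares — a7: attacked by Ra5; b7: attacked by Kc7; b8: attacked by Kc7.
White has no legal moves → checkmate.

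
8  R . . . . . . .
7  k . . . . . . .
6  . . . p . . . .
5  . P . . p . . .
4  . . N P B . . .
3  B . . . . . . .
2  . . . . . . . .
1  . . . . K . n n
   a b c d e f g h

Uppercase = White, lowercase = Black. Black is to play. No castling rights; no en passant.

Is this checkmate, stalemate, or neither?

Black to move; black king on a7.
In check: yes, from the white rook on a8.
King squares — a6: attacked by Pb5; b6: attacked by Nc4; b7: attacked by Be4; a8: attacked by Be4; b8: attacked by Ra8.
Legal moves for Black: none.
In check with no legal moves → checkmate.

checkmate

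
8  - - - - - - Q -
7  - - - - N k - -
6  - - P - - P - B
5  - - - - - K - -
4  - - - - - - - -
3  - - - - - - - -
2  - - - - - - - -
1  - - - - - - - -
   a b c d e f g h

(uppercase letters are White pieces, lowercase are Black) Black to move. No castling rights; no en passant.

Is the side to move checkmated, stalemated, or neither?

Black to move; black king on f7.
In check: yes, from the white queen on g8.
King squares — e6: attacked by Kf5; f6: attacked by Kf5; g6: attacked by Kf5; e7: attacked by Pf6; g7: attacked by Pf6; e8: attacked by Qg8; f8: attacked by Bh6; g8: attacked by Ne7.
Legal moves for Black: none.
In check with no legal moves → checkmate.

checkmate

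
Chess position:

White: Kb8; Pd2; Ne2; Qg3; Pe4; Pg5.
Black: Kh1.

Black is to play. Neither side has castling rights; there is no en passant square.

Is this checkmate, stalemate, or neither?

stalemate

Black to move; black king on h1.
In check: no.
King squares — g1: attacked by Ne2; g2: attacked by Qg3; h2: attacked by Qg3.
Legal moves for Black: none.
Not in check and no legal moves → stalemate.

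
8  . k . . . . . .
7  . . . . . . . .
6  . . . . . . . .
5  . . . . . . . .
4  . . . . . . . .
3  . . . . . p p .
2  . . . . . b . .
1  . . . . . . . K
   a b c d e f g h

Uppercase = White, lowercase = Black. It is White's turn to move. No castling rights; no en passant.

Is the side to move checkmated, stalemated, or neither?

stalemate

White to move; white king on h1.
In check: no.
King squares — g1: attacked by Bf2; g2: attacked by Pf3; h2: attacked by Pg3.
Legal moves for White: none.
Not in check and no legal moves → stalemate.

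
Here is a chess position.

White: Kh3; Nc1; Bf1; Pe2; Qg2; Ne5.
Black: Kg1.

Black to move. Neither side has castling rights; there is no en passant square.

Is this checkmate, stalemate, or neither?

checkmate

Black to move; black king on g1.
In check: yes, from the white queen on g2.
King squares — f1: attacked by Qg2; h1: attacked by Qg2; f2: attacked by Qg2; g2: attacked by Bf1; h2: attacked by Qg2.
Legal moves for Black: none.
In check with no legal moves → checkmate.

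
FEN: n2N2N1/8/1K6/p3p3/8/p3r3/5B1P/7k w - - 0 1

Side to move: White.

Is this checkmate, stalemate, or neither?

White to move; white king on b6.
In check: yes, from the black knight on a8.
King squares — a5: available; b5: available; c5: available; a6: available; c6: available; a7: available; b7: available; c7: attacked by Na8.
Legal moves for White: Kb7, Ka7, Kc6, Ka6, Kc5, Kb5, Kxa5.
White is in check but has 7 legal moves → neither.

neither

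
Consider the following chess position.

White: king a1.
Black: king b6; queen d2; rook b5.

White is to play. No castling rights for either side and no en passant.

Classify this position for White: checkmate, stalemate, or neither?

stalemate

White to move; white king on a1.
In check: no.
King squares — b1: attacked by Rb5; a2: attacked by Qd2; b2: attacked by Qd2.
Legal moves for White: none.
Not in check and no legal moves → stalemate.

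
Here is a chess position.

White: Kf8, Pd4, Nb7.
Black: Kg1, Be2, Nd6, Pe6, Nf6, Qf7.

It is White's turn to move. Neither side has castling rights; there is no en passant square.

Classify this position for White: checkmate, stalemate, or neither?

White to move; white king on f8.
In check: yes, from the black queen on f7.
King squares — e7: attacked by Qf7; f7: attacked by Nd6; g7: attacked by Qf7; e8: attacked by Nd6; g8: attacked by Nf6.
Legal moves for White: none.
In check with no legal moves → checkmate.

checkmate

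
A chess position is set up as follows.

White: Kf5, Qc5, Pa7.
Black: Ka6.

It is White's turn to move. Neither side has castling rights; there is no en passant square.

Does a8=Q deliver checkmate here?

After a8=Q: black king on a6; in check: yes, from the white queen on a8.
King squares — a5: attacked by Qc5; b5: attacked by Qc5; b6: attacked by Qc5; a7: attacked by Qc5; b7: attacked by Qa8.
Black has no legal moves → checkmate.

yes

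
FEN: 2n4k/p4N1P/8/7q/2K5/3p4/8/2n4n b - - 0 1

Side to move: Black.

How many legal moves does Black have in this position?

3

Black to move; king on h8.
In check: yes, from the white knight on f7.
Legal moves: Kxh7, Kg7, Qxf7+.
Count: 3.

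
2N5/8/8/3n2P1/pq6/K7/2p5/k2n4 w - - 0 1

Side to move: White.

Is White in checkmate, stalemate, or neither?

White to move; white king on a3.
In check: yes, from the black queen on b4.
King squares — a2: attacked by Ka1; b2: attacked by Ka1; b3: attacked by Pa4; a4: attacked by Qb4; b4: attacked by Nd5.
Legal moves for White: none.
In check with no legal moves → checkmate.

checkmate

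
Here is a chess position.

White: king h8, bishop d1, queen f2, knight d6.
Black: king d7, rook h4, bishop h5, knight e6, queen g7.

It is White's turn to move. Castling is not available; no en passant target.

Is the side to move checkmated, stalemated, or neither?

checkmate

White to move; white king on h8.
In check: yes, from the black queen on g7.
King squares — g7: attacked by Ne6; h7: attacked by Qg7; g8: attacked by Qg7.
Legal moves for White: none.
In check with no legal moves → checkmate.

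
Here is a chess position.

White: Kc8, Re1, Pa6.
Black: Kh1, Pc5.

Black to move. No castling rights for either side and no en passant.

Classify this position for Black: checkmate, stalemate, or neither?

neither

Black to move; black king on h1.
In check: yes, from the white rook on e1.
Legal moves for Black: Kh2, Kg2.
Black is in check but has 2 legal moves → neither.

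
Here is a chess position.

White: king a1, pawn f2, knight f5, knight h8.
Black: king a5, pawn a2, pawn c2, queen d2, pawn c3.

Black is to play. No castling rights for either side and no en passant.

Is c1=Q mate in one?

yes

After c1=Q: white king on a1; in check: yes, from the black queen on c1.
King squares — b1: attacked by Qc1; a2: attacked by Qd2; b2: attacked by Qc1.
White has no legal moves → checkmate.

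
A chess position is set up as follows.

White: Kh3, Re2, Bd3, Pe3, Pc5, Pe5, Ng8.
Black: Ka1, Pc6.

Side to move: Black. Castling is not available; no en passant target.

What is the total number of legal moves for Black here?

Black to move; king on a1.
In check: no.
Legal moves: none.
Count: 0.

0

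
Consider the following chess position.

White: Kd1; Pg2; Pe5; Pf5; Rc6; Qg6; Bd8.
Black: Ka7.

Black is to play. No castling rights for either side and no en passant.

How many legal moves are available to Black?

3

Black to move; king on a7.
In check: no.
Legal moves: Kb8, Ka8, Kb7.
Count: 3.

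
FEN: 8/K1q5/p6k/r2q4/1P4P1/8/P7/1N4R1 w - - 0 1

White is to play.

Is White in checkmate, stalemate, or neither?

checkmate

White to move; white king on a7.
In check: yes, from the black queen on c7.
King squares — a6: attacked by Ra5; b6: attacked by Qc7; b7: attacked by Qd5; a8: attacked by Qd5; b8: attacked by Qc7.
Legal moves for White: none.
In check with no legal moves → checkmate.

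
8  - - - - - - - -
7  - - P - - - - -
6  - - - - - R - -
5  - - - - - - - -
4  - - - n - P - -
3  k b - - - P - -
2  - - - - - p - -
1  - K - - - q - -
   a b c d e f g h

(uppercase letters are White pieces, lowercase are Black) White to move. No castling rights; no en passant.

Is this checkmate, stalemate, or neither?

White to move; white king on b1.
In check: yes, from the black queen on f1.
King squares — a1: attacked by Qf1; c1: attacked by Qf1; a2: attacked by Ka3; b2: attacked by Ka3; c2: attacked by Bb3.
Legal moves for White: none.
In check with no legal moves → checkmate.

checkmate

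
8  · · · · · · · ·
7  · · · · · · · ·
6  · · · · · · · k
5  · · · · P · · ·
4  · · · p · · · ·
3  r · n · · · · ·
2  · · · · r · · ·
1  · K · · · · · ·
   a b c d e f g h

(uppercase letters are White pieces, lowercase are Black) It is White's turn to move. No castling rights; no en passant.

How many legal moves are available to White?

White to move; king on b1.
In check: yes, from the black knight on c3.
Legal moves: Kc1.
Count: 1.

1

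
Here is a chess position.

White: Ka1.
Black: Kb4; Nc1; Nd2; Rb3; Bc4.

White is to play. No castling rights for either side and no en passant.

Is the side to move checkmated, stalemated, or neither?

White to move; white king on a1.
In check: no.
King squares — b1: attacked by Nd2; a2: attacked by Nc1; b2: attacked by Rb3.
Legal moves for White: none.
Not in check and no legal moves → stalemate.

stalemate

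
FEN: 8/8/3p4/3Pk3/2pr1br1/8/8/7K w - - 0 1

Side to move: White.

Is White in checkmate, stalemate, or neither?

White to move; white king on h1.
In check: no.
King squares — g1: attacked by Rg4; g2: attacked by Rg4; h2: attacked by Bf4.
Legal moves for White: none.
Not in check and no legal moves → stalemate.

stalemate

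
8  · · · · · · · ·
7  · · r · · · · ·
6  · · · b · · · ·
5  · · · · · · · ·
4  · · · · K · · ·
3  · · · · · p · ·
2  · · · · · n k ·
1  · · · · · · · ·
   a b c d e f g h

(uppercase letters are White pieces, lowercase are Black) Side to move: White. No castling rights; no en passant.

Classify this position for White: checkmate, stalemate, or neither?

White to move; white king on e4.
In check: yes, from the black knight on f2.
King squares — d3: attacked by Nf2; e3: available; f3: attacked by Kg2; d4: available; f4: attacked by Bd6; d5: available; e5: attacked by Bd6; f5: available.
Legal moves for White: Kf5, Kd5, Kd4, Ke3.
White is in check but has 4 legal moves → neither.

neither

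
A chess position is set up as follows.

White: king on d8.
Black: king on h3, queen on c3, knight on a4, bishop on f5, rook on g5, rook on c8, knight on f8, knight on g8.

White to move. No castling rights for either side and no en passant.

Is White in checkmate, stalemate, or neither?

checkmate

White to move; white king on d8.
In check: yes, from the black rook on c8.
King squares — c7: attacked by Qc3; d7: attacked by Bf5; e7: attacked by Ng8; c8: attacked by Qc3; e8: attacked by Rc8.
Legal moves for White: none.
In check with no legal moves → checkmate.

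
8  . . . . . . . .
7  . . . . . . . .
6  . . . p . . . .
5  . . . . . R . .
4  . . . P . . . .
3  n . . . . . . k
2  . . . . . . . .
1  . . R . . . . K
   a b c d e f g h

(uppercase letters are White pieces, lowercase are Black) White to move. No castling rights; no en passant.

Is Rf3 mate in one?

After Rf3: black king on h3; in check: yes, from the white rook on f3.
Black has 2 legal replies: Kh4, Kg4.
In check but a legal move exists → not checkmate.

no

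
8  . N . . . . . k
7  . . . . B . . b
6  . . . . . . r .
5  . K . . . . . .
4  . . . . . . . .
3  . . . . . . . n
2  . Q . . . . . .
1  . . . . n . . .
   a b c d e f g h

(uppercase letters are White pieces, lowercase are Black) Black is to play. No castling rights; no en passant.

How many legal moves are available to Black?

Black to move; king on h8.
In check: yes, from the white queen on b2.
Legal moves: Kg8, Rg7, Rf6.
Count: 3.

3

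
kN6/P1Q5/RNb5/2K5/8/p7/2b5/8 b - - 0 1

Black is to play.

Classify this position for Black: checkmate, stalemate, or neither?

Black to move; black king on a8.
In check: yes, from the white knight on b6.
King squares — a7: attacked by Ra6; b7: attacked by Qc7; b8: attacked by Pa7.
Legal moves for Black: none.
In check with no legal moves → checkmate.

checkmate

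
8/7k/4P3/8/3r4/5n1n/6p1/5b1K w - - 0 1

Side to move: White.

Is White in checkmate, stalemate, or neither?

checkmate

White to move; white king on h1.
In check: yes, from the black pawn on g2.
King squares — g1: attacked by Nf3; g2: attacked by Bf1; h2: attacked by Nf3.
Legal moves for White: none.
In check with no legal moves → checkmate.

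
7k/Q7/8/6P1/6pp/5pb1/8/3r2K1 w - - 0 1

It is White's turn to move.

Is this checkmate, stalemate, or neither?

White to move; white king on g1.
In check: yes, from the black rook on d1.
King squares — f1: attacked by Rd1; h1: attacked by Rd1; f2: attacked by Bg3; g2: attacked by Pf3; h2: attacked by Bg3.
Legal moves for White: none.
In check with no legal moves → checkmate.

checkmate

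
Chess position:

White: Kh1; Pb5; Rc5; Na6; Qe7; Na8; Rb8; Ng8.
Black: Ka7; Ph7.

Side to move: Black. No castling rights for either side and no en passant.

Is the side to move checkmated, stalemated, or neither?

Black to move; black king on a7.
In check: yes, from the white queen on e7.
King squares — a6: attacked by Pb5; b6: attacked by Na8; b7: attacked by Qe7; a8: attacked by Rb8; b8: attacked by Na6.
Legal moves for Black: none.
In check with no legal moves → checkmate.

checkmate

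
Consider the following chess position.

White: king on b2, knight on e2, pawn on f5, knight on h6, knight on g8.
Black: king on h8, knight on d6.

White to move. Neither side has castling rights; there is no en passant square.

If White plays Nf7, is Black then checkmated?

no

After Nf7: black king on h8; in check: yes, from the white knight on f7.
Black has 4 legal replies: Kxg8, Kh7, Kg7, Nxf7.
In check but a legal move exists → not checkmate.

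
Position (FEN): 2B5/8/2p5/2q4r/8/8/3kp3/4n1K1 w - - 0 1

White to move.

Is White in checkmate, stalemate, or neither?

White to move; white king on g1.
In check: yes, from the black queen on c5.
King squares — f1: attacked by Pe2; h1: attacked by Rh5; f2: attacked by Qc5; g2: attacked by Ne1; h2: attacked by Rh5.
Legal moves for White: none.
In check with no legal moves → checkmate.

checkmate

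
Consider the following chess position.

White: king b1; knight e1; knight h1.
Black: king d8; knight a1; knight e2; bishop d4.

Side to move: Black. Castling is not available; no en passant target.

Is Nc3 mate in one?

After Nc3: white king on b1; in check: yes, from the black knight on c3.
White has 3 legal replies: Kb2, Kc1, Kxa1.
In check but a legal move exists → not checkmate.

no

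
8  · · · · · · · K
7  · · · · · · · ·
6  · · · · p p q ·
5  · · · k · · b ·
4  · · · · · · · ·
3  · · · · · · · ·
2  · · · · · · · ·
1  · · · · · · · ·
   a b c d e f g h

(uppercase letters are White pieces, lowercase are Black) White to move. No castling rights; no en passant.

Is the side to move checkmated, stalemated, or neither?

stalemate

White to move; white king on h8.
In check: no.
King squares — g7: attacked by Qg6; h7: attacked by Qg6; g8: attacked by Qg6.
Legal moves for White: none.
Not in check and no legal moves → stalemate.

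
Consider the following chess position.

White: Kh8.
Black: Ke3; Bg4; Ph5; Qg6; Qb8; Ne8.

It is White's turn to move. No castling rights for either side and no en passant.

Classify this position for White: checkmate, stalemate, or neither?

White to move; white king on h8.
In check: no.
King squares — g7: attacked by Qg6; h7: attacked by Qg6; g8: attacked by Qg6.
Legal moves for White: none.
Not in check and no legal moves → stalemate.

stalemate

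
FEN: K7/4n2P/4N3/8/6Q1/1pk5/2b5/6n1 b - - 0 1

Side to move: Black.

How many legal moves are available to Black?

Black to move; king on c3.
In check: no.
Legal moves: Ng8, Nc8, Ng6, Nc6, Nf5, Nd5, Kd3, Kd2, Kb2, Bxh7, Bg6, Bf5, Be4+, Bd3, Bd1, Bb1, Nh3, Nf3, Ne2, b2.
Count: 20.

20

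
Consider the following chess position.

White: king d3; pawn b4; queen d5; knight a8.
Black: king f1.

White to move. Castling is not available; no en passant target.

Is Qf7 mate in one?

no

After Qf7: black king on f1; in check: yes, from the white queen on f7.
Black has 3 legal replies: Kg2, Kg1, Ke1.
In check but a legal move exists → not checkmate.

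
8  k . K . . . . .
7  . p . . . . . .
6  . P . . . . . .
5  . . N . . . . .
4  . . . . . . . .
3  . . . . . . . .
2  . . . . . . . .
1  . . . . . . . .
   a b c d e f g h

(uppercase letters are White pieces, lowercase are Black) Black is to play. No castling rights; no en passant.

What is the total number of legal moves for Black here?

0

Black to move; king on a8.
In check: no.
Legal moves: none.
Count: 0.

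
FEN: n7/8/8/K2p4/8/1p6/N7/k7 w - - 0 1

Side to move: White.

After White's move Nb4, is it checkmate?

no

After Nb4: black king on a1; in check: no.
Black is not in check, so this cannot be checkmate.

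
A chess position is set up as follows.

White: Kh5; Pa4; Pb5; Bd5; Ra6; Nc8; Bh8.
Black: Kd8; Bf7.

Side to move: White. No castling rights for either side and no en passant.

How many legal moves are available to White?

White to move; king on h5.
In check: yes, from the black bishop on f7.
Legal moves: Kh6, Kg5, Kh4, Kg4, Rg6, Bxf7.
Count: 6.

6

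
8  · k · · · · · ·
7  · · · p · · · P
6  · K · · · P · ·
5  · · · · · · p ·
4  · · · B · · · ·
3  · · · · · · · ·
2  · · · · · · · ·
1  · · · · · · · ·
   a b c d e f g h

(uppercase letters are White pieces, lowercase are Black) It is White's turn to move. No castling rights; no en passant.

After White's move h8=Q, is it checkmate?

After h8=Q: black king on b8; in check: yes, from the white queen on h8.
King squares — a7: attacked by Kb6; b7: attacked by Kb6; c7: attacked by Kb6; a8: attacked by Qh8; c8: attacked by Qh8.
Black has no legal moves → checkmate.

yes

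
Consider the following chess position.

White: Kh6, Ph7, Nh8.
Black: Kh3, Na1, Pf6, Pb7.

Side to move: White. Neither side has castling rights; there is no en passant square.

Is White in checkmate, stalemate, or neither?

neither

White to move; white king on h6.
In check: no.
Legal moves for White: Nf7, Ng6, Kg7, Kg6, Kh5.
White has 5 legal moves and is not in check → neither.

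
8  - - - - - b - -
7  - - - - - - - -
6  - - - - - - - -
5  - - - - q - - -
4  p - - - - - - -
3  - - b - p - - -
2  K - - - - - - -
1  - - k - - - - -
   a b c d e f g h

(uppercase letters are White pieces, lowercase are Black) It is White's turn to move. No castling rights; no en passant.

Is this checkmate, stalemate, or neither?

stalemate

White to move; white king on a2.
In check: no.
King squares — a1: attacked by Bc3; b1: attacked by Kc1; b2: attacked by Kc1; a3: attacked by Bf8; b3: attacked by Pa4.
Legal moves for White: none.
Not in check and no legal moves → stalemate.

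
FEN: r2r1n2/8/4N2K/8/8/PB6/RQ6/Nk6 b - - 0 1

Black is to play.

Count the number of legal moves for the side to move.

0

Black to move; king on b1.
In check: yes, from the white queen on b2.
Legal moves: none.
Count: 0.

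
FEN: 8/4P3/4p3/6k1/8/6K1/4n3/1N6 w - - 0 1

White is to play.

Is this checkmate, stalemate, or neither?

neither

White to move; white king on g3.
In check: yes, from the black knight on e2.
King squares — f2: available; g2: available; h2: available; f3: available; h3: available; f4: attacked by Ne2; g4: attacked by Kg5; h4: attacked by Kg5.
Legal moves for White: Kh3, Kf3, Kh2, Kg2, Kf2.
White is in check but has 5 legal moves → neither.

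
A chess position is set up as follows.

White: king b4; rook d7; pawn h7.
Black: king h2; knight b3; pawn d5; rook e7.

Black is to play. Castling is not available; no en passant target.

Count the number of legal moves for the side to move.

23

Black to move; king on h2.
In check: no.
Legal moves: Re8, Rxh7, Rg7, Rf7, Rxd7, Re6, Re5, Re4+, Re3, Re2, Re1, Nc5, Na5, Nd4, Nd2, Nc1, Na1, Kh3, Kg3, Kg2, Kh1, Kg1, d4.
Count: 23.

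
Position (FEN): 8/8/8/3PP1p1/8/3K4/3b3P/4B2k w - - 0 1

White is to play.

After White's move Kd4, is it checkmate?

After Kd4: black king on h1; in check: no.
Black is not in check, so this cannot be checkmate.

no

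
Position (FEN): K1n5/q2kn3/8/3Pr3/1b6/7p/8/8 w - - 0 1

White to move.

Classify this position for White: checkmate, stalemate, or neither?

checkmate

White to move; white king on a8.
In check: yes, from the black queen on a7.
King squares — a7: attacked by Nc8; b7: attacked by Qa7; b8: attacked by Qa7.
Legal moves for White: none.
In check with no legal moves → checkmate.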